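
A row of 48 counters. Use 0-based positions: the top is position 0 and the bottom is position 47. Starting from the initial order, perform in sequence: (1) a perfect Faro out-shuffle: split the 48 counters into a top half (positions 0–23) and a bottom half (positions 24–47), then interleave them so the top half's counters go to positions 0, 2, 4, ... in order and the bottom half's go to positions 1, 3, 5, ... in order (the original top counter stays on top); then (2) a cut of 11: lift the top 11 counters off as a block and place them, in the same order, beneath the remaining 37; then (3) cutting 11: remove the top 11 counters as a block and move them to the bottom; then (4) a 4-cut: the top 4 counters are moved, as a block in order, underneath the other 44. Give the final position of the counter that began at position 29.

Track the counter from position 29 forward through each operation:
  after op 1 (out-shuffle): 29 → 11
  after op 2 (cut 11): 11 → 0
  after op 3 (cut 11): 0 → 37
  after op 4 (cut 4): 37 → 33

33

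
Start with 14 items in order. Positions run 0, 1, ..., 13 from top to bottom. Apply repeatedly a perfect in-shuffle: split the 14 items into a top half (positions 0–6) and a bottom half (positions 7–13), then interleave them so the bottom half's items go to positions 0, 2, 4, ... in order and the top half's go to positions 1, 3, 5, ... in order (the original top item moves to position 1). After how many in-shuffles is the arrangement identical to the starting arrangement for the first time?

The in-shuffle permutes the 14 positions with cycle lengths [2, 4, 4, 4].
Every item is home exactly when every cycle has completed a whole number of laps, i.e. after lcm(2, 4) = 4 in-shuffles.

4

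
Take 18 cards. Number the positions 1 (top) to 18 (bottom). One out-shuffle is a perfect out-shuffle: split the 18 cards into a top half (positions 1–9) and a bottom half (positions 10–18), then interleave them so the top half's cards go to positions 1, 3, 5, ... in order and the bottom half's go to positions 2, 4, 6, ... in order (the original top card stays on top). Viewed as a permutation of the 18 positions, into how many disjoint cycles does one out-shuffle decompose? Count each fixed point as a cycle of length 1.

Trace each unvisited position around until it returns:
(1) (2 3 5 9 17 16 14 10) (4 7 13 8 15 12 6 11) (18)
4 cycles in total.

4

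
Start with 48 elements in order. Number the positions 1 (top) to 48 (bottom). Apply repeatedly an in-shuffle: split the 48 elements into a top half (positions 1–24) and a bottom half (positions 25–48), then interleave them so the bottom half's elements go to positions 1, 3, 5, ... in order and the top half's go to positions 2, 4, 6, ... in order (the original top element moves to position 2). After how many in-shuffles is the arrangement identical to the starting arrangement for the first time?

21

The in-shuffle permutes the 48 positions with cycle lengths [3, 3, 21, 21].
Every element is home exactly when every cycle has completed a whole number of laps, i.e. after lcm(3, 21) = 21 in-shuffles.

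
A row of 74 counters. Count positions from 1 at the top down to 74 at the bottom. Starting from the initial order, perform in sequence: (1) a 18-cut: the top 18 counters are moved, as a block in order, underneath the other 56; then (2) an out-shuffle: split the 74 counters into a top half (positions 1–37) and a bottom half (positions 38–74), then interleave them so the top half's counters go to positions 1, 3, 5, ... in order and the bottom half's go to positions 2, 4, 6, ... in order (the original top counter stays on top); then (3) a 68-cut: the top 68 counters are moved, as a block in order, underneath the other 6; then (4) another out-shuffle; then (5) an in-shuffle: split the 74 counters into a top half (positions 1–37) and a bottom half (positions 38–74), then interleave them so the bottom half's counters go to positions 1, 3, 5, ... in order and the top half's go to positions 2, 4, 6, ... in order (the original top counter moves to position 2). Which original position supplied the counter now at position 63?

Undo the operations in reverse order, starting from position 63:
  undo op 5 (in-shuffle, from bottom half): 63 ← 69
  undo op 4 (out-shuffle, from top half): 69 ← 35
  undo op 3 (cut 68): 35 ← 29
  undo op 2 (out-shuffle, from top half): 29 ← 15
  undo op 1 (cut 18): 15 ← 33
So the counter at position 63 came from original position 33.

33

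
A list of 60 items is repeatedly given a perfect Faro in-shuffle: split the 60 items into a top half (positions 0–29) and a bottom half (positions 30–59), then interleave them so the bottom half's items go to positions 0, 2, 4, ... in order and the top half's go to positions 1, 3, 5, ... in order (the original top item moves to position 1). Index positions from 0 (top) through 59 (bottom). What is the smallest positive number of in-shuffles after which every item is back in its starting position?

60

The in-shuffle permutes the 60 positions with cycle lengths [60].
Every item is home exactly when every cycle has completed a whole number of laps, i.e. after lcm(60) = 60 in-shuffles.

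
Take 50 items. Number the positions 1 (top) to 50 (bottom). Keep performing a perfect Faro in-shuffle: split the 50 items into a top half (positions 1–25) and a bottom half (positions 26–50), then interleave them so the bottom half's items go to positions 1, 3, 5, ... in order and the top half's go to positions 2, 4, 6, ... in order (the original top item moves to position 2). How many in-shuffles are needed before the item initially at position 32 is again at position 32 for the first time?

Follow position 32 under repeated in-shuffles:
32 → 13 → 26 → 1 → 2 → 4 → 8 → 16 → 32
It first returns after 8 in-shuffles.

8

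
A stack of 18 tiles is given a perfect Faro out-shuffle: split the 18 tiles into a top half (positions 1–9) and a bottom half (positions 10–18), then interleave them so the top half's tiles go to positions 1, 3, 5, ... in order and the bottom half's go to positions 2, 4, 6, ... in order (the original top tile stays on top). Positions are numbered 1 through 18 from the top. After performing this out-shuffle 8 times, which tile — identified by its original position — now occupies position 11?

Work backwards from position 11, undoing one out-shuffle at a time:
11 ← 6 ← 12 ← 15 ← 8 ← 13 ← 7 ← 4 ← 11
So the tile now at position 11 started at position 11.

11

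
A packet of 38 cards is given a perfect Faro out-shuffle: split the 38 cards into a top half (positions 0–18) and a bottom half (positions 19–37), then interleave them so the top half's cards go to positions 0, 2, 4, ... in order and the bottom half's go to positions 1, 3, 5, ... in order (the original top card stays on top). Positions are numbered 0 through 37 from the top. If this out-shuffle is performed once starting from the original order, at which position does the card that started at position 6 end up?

12

Track the card's position through each out-shuffle:
6 → 12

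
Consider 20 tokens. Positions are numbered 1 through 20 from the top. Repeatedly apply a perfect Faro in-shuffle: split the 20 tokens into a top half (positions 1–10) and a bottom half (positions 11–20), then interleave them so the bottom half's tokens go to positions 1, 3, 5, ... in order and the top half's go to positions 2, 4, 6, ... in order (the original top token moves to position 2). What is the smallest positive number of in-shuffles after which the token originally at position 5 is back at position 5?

Follow position 5 under repeated in-shuffles:
5 → 10 → 20 → 19 → 17 → 13 → 5
It first returns after 6 in-shuffles.

6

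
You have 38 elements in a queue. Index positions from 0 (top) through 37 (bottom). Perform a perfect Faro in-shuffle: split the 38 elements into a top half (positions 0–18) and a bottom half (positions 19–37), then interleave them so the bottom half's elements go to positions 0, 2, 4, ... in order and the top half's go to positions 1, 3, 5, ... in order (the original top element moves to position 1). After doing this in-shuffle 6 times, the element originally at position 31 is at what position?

19

Track the element's position through each in-shuffle:
31 → 24 → 10 → 21 → 4 → 9 → 19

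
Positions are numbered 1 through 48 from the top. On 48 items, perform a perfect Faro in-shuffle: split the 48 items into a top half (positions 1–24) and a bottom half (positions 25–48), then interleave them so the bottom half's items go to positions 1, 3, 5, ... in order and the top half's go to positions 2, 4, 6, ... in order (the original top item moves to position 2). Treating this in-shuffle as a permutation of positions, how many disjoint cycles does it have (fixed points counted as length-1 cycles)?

Trace each unvisited position around until it returns:
(1 2 4 8 16 32 ... len 21) (3 6 12 24 48 47 ... len 21) (7 14 28) (21 42 35)
4 cycles in total.

4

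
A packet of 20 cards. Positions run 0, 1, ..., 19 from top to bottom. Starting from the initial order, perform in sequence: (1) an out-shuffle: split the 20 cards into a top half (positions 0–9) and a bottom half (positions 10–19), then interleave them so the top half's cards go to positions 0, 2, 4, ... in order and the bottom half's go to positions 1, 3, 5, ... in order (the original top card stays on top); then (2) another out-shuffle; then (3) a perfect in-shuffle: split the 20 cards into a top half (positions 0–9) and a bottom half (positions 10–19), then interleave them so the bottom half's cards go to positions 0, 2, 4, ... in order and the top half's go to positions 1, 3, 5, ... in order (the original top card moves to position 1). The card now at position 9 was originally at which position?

1

Undo the operations in reverse order, starting from position 9:
  undo op 3 (in-shuffle, from top half): 9 ← 4
  undo op 2 (out-shuffle, from top half): 4 ← 2
  undo op 1 (out-shuffle, from top half): 2 ← 1
So the card at position 9 came from original position 1.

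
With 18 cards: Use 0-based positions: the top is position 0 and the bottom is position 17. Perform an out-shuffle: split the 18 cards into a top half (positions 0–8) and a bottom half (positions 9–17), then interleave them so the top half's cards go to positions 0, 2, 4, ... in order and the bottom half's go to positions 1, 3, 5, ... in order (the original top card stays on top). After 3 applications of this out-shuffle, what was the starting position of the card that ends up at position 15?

4

Work backwards from position 15, undoing one out-shuffle at a time:
15 ← 16 ← 8 ← 4
So the card now at position 15 started at position 4.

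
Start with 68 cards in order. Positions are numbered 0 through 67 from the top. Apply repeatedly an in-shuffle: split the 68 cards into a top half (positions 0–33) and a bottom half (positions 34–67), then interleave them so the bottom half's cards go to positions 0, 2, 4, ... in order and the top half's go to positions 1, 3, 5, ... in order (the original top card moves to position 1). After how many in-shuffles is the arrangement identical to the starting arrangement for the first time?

The in-shuffle permutes the 68 positions with cycle lengths [2, 11, 11, 22, 22].
Every card is home exactly when every cycle has completed a whole number of laps, i.e. after lcm(2, 11, 22) = 22 in-shuffles.

22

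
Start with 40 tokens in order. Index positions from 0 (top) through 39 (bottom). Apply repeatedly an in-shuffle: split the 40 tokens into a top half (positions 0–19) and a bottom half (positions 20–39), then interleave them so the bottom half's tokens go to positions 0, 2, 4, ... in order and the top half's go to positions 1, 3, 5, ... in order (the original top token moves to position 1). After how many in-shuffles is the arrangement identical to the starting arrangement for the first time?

The in-shuffle permutes the 40 positions with cycle lengths [20, 20].
Every token is home exactly when every cycle has completed a whole number of laps, i.e. after lcm(20) = 20 in-shuffles.

20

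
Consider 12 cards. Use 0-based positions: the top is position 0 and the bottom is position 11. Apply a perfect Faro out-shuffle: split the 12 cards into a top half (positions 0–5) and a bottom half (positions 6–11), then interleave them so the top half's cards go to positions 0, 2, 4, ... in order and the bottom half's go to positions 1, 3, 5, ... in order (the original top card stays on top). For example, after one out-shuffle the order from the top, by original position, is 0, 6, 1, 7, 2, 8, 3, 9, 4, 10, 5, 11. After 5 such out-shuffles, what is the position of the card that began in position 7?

Track the card's position through each out-shuffle:
7 → 3 → 6 → 1 → 2 → 4

4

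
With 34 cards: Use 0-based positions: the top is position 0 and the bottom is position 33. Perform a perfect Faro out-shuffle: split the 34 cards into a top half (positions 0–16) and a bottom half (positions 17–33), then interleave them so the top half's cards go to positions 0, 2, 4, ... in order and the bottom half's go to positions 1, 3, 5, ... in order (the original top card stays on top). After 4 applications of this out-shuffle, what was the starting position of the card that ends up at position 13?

Work backwards from position 13, undoing one out-shuffle at a time:
13 ← 23 ← 28 ← 14 ← 7
So the card now at position 13 started at position 7.

7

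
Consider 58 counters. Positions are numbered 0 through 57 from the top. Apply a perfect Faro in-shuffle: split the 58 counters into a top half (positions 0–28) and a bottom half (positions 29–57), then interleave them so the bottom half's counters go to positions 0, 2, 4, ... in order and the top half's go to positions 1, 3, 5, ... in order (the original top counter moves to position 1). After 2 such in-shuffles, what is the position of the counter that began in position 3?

Track the counter's position through each in-shuffle:
3 → 7 → 15

15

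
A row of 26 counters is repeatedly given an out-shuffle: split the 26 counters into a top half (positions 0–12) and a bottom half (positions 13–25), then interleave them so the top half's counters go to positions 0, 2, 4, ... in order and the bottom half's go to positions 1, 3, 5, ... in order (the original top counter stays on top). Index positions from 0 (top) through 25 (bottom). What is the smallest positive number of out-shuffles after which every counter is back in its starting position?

The out-shuffle permutes the 26 positions with cycle lengths [1, 1, 4, 20].
Every counter is home exactly when every cycle has completed a whole number of laps, i.e. after lcm(1, 4, 20) = 20 out-shuffles.

20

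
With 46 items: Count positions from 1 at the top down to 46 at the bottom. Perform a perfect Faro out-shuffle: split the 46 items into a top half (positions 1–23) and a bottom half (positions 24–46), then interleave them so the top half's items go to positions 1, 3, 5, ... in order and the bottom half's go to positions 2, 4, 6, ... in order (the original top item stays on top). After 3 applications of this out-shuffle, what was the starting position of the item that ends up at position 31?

Work backwards from position 31, undoing one out-shuffle at a time:
31 ← 16 ← 31 ← 16
So the item now at position 31 started at position 16.

16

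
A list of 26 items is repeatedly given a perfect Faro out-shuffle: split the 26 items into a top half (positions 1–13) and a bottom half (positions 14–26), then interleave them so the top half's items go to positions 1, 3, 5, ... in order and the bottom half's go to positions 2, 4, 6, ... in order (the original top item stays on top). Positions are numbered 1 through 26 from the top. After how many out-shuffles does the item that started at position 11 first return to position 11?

Follow position 11 under repeated out-shuffles:
11 → 21 → 16 → 6 → 11
It first returns after 4 out-shuffles.

4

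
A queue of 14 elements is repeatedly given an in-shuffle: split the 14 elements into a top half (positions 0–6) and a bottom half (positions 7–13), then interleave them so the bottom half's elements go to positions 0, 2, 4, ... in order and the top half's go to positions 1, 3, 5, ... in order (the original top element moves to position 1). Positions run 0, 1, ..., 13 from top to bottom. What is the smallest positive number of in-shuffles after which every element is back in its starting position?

The in-shuffle permutes the 14 positions with cycle lengths [2, 4, 4, 4].
Every element is home exactly when every cycle has completed a whole number of laps, i.e. after lcm(2, 4) = 4 in-shuffles.

4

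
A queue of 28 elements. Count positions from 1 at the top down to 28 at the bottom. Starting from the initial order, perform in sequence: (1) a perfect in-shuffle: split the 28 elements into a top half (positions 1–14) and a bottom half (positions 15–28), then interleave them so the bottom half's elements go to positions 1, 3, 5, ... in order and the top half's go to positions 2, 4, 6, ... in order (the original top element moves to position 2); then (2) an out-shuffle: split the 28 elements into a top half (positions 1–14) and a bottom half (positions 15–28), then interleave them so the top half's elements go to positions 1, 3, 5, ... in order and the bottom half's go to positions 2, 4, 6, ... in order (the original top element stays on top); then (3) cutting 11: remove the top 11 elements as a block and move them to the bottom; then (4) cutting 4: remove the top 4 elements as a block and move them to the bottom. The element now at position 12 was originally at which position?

7

Undo the operations in reverse order, starting from position 12:
  undo op 4 (cut 4): 12 ← 16
  undo op 3 (cut 11): 16 ← 27
  undo op 2 (out-shuffle, from top half): 27 ← 14
  undo op 1 (in-shuffle, from top half): 14 ← 7
So the element at position 12 came from original position 7.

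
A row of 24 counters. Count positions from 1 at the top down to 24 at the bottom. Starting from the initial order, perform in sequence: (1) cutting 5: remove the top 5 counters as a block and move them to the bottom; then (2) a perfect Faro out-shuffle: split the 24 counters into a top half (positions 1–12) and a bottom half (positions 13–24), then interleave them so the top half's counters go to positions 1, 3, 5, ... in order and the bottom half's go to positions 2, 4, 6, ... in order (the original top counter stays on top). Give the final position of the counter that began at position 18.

Track the counter from position 18 forward through each operation:
  after op 1 (cut 5): 18 → 13
  after op 2 (out-shuffle): 13 → 2

2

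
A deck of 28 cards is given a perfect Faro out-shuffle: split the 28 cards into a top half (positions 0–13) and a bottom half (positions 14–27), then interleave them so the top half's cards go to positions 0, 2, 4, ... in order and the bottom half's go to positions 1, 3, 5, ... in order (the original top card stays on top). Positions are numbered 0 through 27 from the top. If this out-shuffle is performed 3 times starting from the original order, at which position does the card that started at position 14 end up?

Track the card's position through each out-shuffle:
14 → 1 → 2 → 4

4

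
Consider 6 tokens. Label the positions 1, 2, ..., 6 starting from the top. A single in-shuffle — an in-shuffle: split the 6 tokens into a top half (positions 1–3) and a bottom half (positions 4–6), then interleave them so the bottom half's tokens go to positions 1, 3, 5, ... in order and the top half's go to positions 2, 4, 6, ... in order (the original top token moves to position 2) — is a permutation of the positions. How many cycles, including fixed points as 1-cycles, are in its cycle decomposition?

Trace each unvisited position around until it returns:
(1 2 4) (3 6 5)
2 cycles in total.

2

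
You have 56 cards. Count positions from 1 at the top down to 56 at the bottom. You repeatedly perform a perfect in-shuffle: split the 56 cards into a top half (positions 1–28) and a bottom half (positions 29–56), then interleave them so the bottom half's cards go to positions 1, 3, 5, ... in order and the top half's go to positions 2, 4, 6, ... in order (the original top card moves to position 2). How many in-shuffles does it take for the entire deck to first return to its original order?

18

The in-shuffle permutes the 56 positions with cycle lengths [2, 18, 18, 18].
Every card is home exactly when every cycle has completed a whole number of laps, i.e. after lcm(2, 18) = 18 in-shuffles.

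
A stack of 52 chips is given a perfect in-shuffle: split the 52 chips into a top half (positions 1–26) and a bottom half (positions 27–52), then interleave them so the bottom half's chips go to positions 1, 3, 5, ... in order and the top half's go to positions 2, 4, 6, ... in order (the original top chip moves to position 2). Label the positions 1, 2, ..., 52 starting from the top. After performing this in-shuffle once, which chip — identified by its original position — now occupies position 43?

Work backwards from position 43, undoing one in-shuffle at a time:
43 ← 48
So the chip now at position 43 started at position 48.

48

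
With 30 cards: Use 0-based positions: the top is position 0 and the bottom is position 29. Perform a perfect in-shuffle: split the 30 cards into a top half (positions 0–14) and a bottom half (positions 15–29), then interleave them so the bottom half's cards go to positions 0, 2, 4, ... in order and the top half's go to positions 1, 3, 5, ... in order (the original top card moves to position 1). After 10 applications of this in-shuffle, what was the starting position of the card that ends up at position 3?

3

Work backwards from position 3, undoing one in-shuffle at a time:
3 ← 1 ← 0 ← 15 ← 7 ← 3 ← 1 ← 0 ← 15 ← 7 ← 3
So the card now at position 3 started at position 3.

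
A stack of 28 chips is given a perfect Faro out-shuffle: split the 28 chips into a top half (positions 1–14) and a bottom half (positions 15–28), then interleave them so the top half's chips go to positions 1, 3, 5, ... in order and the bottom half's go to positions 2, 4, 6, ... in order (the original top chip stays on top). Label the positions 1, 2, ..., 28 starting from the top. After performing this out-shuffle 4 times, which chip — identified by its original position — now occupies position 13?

22

Work backwards from position 13, undoing one out-shuffle at a time:
13 ← 7 ← 4 ← 16 ← 22
So the chip now at position 13 started at position 22.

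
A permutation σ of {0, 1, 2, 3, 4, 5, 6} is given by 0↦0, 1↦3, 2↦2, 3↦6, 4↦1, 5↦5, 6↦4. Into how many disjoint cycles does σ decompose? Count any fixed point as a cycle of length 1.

4

Cycle decomposition: (0) (1 3 6 4) (2) (5).
4 cycles.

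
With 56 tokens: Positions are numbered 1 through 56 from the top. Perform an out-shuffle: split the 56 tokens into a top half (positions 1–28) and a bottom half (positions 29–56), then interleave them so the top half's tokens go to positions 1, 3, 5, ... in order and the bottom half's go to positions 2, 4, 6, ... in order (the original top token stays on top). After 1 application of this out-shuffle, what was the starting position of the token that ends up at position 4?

30

Work backwards from position 4, undoing one out-shuffle at a time:
4 ← 30
So the token now at position 4 started at position 30.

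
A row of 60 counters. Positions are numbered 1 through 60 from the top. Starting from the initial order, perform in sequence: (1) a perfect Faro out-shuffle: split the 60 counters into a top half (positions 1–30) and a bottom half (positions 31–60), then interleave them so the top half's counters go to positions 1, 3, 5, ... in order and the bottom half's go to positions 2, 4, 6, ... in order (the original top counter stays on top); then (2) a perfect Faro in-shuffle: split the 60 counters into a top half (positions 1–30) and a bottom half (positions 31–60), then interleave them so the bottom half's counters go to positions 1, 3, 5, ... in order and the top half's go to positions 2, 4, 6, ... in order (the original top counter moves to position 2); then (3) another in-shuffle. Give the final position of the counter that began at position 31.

8

Track the counter from position 31 forward through each operation:
  after op 1 (out-shuffle): 31 → 2
  after op 2 (in-shuffle): 2 → 4
  after op 3 (in-shuffle): 4 → 8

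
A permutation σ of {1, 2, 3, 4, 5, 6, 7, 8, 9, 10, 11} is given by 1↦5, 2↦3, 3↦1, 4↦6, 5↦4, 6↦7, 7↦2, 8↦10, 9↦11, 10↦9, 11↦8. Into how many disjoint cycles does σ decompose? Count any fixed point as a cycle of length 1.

Cycle decomposition: (1 5 4 6 7 2 3) (8 10 9 11).
2 cycles.

2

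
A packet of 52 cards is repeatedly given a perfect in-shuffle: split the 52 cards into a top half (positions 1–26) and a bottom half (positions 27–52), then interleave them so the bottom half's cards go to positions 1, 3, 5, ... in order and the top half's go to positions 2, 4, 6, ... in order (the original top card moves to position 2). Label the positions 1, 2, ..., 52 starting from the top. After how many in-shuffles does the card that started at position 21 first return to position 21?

52

Follow position 21 under repeated in-shuffles:
21 → 42 → 31 → 9 → 18 → 36 → 19 → 38 → ... → 21 (length 52)
It first returns after 52 in-shuffles.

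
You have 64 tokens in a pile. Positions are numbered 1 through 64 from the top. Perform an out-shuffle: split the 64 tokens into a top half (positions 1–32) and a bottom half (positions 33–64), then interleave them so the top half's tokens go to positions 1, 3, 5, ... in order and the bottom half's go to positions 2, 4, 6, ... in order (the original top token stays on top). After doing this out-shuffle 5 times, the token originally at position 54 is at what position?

Track the token's position through each out-shuffle:
54 → 44 → 24 → 47 → 30 → 59

59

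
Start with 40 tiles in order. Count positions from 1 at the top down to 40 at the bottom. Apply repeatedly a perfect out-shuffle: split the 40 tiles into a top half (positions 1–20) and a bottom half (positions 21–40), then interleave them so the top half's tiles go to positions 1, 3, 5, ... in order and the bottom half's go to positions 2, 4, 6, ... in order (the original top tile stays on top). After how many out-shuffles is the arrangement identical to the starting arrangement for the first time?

12

The out-shuffle permutes the 40 positions with cycle lengths [1, 1, 2, 12, 12, 12].
Every tile is home exactly when every cycle has completed a whole number of laps, i.e. after lcm(1, 2, 12) = 12 out-shuffles.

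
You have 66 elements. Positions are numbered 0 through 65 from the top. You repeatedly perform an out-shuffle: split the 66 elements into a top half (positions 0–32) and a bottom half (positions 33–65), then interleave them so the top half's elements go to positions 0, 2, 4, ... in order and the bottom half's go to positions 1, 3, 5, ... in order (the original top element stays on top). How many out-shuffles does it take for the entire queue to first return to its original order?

The out-shuffle permutes the 66 positions with cycle lengths [1, 1, 4, 12, 12, 12, 12, 12].
Every element is home exactly when every cycle has completed a whole number of laps, i.e. after lcm(1, 4, 12) = 12 out-shuffles.

12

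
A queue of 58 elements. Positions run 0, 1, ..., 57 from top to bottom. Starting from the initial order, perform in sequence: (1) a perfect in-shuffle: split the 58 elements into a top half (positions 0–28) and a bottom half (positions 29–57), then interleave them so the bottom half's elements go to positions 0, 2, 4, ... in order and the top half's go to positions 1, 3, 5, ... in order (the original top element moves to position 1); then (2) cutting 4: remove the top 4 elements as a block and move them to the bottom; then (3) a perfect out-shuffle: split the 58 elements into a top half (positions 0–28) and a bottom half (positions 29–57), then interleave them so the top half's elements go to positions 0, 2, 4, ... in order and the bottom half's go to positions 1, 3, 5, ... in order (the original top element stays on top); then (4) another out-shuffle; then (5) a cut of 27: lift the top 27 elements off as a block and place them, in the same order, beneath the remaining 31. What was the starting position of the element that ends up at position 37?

Undo the operations in reverse order, starting from position 37:
  undo op 5 (cut 27): 37 ← 6
  undo op 4 (out-shuffle, from top half): 6 ← 3
  undo op 3 (out-shuffle, from bottom half): 3 ← 30
  undo op 2 (cut 4): 30 ← 34
  undo op 1 (in-shuffle, from bottom half): 34 ← 46
So the element at position 37 came from original position 46.

46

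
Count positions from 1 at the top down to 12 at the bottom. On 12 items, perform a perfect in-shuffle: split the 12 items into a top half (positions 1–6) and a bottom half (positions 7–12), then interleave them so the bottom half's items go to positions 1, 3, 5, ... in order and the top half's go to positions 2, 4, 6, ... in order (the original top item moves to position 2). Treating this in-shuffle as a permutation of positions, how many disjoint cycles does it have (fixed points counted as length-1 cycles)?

1

Trace each unvisited position around until it returns:
(1 2 4 8 3 6 ... len 12)
1 cycle in total.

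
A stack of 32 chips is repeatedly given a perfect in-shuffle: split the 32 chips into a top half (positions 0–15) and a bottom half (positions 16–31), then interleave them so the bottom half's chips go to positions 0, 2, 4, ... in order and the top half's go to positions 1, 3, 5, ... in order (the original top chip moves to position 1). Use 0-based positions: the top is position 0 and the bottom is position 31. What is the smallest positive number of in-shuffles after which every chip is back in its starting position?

The in-shuffle permutes the 32 positions with cycle lengths [2, 10, 10, 10].
Every chip is home exactly when every cycle has completed a whole number of laps, i.e. after lcm(2, 10) = 10 in-shuffles.

10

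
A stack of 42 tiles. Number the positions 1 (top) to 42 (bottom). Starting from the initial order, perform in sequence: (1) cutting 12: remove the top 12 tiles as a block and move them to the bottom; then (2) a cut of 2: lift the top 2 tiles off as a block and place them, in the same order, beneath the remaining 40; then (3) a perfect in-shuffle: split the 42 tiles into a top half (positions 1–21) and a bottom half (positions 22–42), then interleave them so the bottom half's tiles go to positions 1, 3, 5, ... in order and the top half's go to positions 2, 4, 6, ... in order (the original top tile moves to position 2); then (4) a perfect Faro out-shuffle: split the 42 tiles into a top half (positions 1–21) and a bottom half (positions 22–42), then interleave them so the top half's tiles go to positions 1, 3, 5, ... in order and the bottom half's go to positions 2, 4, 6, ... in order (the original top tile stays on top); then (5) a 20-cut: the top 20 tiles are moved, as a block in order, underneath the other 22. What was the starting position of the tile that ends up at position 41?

19

Undo the operations in reverse order, starting from position 41:
  undo op 5 (cut 20): 41 ← 19
  undo op 4 (out-shuffle, from top half): 19 ← 10
  undo op 3 (in-shuffle, from top half): 10 ← 5
  undo op 2 (cut 2): 5 ← 7
  undo op 1 (cut 12): 7 ← 19
So the tile at position 41 came from original position 19.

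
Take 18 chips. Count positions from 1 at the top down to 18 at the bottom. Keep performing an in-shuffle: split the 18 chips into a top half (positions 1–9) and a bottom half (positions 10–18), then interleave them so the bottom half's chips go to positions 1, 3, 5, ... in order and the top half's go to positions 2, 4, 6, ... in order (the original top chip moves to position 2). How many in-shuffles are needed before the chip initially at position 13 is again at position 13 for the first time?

18

Follow position 13 under repeated in-shuffles:
13 → 7 → 14 → 9 → 18 → 17 → 15 → 11 → 3 → 6 → 12 → 5 → 10 → 1 → 2 → 4 → 8 → 16 → 13
It first returns after 18 in-shuffles.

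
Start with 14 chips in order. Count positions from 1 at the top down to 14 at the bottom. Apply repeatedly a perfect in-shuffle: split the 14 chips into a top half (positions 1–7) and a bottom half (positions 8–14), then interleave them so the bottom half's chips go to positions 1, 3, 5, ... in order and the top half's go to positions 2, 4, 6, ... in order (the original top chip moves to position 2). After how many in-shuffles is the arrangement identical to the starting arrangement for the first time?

4

The in-shuffle permutes the 14 positions with cycle lengths [2, 4, 4, 4].
Every chip is home exactly when every cycle has completed a whole number of laps, i.e. after lcm(2, 4) = 4 in-shuffles.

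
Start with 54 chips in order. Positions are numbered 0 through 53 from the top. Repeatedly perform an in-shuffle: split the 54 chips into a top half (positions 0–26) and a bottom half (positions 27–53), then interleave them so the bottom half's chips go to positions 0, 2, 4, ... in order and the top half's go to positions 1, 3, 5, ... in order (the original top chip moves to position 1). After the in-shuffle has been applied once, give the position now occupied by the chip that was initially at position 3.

7

Track the chip's position through each in-shuffle:
3 → 7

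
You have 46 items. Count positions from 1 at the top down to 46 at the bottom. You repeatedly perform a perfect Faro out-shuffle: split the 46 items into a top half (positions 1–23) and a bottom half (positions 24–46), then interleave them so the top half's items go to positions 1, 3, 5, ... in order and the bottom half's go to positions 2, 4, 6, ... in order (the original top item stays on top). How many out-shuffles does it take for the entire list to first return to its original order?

12

The out-shuffle permutes the 46 positions with cycle lengths [1, 1, 2, 4, 4, 4, 6, 12, 12].
Every item is home exactly when every cycle has completed a whole number of laps, i.e. after lcm(1, 2, 4, 6, 12) = 12 out-shuffles.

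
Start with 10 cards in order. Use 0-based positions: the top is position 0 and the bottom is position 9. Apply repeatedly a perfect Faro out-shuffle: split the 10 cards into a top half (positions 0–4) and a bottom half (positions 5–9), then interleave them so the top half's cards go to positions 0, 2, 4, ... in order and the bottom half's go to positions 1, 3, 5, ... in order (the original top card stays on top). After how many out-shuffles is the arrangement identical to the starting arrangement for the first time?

6

The out-shuffle permutes the 10 positions with cycle lengths [1, 1, 2, 6].
Every card is home exactly when every cycle has completed a whole number of laps, i.e. after lcm(1, 2, 6) = 6 out-shuffles.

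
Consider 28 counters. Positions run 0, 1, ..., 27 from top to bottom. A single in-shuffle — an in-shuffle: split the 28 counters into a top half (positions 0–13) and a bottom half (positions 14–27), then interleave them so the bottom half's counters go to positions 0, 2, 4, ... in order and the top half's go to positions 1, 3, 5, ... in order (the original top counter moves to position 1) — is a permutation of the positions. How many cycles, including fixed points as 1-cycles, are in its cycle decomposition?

1

Trace each unvisited position around until it returns:
(0 1 3 7 15 2 ... len 28)
1 cycle in total.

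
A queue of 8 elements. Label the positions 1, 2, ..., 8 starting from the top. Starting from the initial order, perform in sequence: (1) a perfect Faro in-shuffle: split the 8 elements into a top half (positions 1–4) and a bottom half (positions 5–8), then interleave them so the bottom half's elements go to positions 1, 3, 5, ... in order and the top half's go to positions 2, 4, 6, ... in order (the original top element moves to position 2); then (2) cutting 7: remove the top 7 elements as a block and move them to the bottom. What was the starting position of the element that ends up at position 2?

5

Undo the operations in reverse order, starting from position 2:
  undo op 2 (cut 7): 2 ← 1
  undo op 1 (in-shuffle, from bottom half): 1 ← 5
So the element at position 2 came from original position 5.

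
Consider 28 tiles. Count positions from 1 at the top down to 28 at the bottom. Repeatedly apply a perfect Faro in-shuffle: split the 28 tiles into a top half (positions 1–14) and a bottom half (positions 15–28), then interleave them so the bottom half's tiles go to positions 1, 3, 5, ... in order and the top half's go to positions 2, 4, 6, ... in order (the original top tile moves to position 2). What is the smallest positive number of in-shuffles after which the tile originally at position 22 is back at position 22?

28

Follow position 22 under repeated in-shuffles:
22 → 15 → 1 → 2 → 4 → 8 → 16 → 3 → ... → 22 (length 28)
It first returns after 28 in-shuffles.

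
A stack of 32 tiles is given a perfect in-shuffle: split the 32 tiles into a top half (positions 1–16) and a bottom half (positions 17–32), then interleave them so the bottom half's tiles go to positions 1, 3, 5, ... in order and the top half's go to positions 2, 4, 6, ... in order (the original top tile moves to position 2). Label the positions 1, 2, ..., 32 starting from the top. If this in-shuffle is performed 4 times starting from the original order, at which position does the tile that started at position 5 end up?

Track the tile's position through each in-shuffle:
5 → 10 → 20 → 7 → 14

14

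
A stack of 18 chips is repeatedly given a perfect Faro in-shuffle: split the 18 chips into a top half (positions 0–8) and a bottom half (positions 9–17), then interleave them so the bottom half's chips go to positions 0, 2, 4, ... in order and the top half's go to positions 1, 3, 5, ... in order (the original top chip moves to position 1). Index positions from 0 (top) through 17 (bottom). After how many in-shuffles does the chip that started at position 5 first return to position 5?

Follow position 5 under repeated in-shuffles:
5 → 11 → 4 → 9 → 0 → 1 → 3 → 7 → 15 → 12 → 6 → 13 → 8 → 17 → 16 → 14 → 10 → 2 → 5
It first returns after 18 in-shuffles.

18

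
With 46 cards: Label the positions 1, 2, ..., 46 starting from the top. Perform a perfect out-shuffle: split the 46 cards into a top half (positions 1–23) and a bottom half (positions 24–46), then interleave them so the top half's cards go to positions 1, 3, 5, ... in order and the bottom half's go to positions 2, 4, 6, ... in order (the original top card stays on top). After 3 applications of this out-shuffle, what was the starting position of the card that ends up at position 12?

8

Work backwards from position 12, undoing one out-shuffle at a time:
12 ← 29 ← 15 ← 8
So the card now at position 12 started at position 8.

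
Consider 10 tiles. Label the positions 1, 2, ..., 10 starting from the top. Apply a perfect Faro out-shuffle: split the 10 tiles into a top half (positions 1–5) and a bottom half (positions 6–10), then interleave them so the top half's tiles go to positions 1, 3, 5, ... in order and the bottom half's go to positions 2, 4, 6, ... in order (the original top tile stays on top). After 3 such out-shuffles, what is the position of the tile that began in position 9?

Track the tile's position through each out-shuffle:
9 → 8 → 6 → 2

2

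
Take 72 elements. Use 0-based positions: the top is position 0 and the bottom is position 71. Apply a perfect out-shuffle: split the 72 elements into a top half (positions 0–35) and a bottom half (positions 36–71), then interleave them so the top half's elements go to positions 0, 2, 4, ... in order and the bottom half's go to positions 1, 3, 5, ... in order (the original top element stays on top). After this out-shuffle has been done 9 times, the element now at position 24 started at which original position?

30

Work backwards from position 24, undoing one out-shuffle at a time:
24 ← 12 ← 6 ← 3 ← 37 ← 54 ← 27 ← 49 ← 60 ← 30
So the element now at position 24 started at position 30.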